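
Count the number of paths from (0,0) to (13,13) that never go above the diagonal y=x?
742,900
Counted by the Catalan number C_13: C_13 = C(26,13)/(13+1) = 10,400,600/14 = 742,900.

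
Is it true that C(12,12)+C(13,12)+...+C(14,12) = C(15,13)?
True

Hockey stick identity gives Σ = C(15,13) = 105; RHS C(15,13) = 105.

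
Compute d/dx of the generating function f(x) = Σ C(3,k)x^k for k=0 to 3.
Term-by-term differentiation gives Σ k·C(3,k)x^{k-1} for k=1 to 3.

Answer: Σ k·C(3,k)x^(k-1) for k=1 to 3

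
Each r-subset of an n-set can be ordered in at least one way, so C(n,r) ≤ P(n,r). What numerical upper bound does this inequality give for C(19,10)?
335,221,286,400

P(19,10) = 19·18·17·16·15·14·13·12·11·10 = 335,221,286,400, so C(19,10) ≤ 335,221,286,400. (The bound is loose by a factor of 10! = 3,628,800: C(19,10) = 335,221,286,400/3,628,800 = 92,378.)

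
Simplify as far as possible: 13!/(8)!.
154,440

This equals 13×12×...×9 = 154,440.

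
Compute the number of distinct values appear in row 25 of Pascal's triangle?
13
Row 25 has entries C(25,0)..C(25,25); by symmetry C(25,k)=C(25,25-k), giving 13 distinct values.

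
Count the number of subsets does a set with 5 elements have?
32

Solution: Each element can be included or excluded: 2^5 = 32.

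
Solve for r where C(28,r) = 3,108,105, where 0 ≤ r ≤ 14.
8

C(28,r) is increasing for 0 ≤ r ≤ 14. Stepping up (C(28,r+1) = C(28,r)·(28−r)/(r+1)): C(28,1) = 28, C(28,2) = 378, C(28,3) = 3,276, C(28,4) = 20,475, C(28,5) = 98,280, C(28,6) = 376,740, C(28,7) = 1,184,040, C(28,8) = 3,108,105 ✓. So r = 8.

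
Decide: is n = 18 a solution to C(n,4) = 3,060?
Yes
C(18,4) = 18·17·16·15/4! = 73,440/24 = 3,060, which equals 3,060.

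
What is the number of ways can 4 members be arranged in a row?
24

Explanation: Arrangements of 4 distinct objects: 4! = 24.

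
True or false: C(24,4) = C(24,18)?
False
C(24,4) = 10,626 but C(24,18) = 134,596; symmetry gives C(24,4) = C(24,20), not C(24,18).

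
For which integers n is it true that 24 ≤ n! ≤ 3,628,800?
n! is strictly increasing; 4! = 24 and 10! = 3,628,800, so valid n = 4, 5, 6, 7, 8, 9, 10.

Answer: 4, 5, 6, 7, 8, 9, 10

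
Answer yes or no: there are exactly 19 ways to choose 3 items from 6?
No

Solution: C(6,3) = 20 ≠ 19.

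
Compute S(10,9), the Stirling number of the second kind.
45

Explanation: Using the Stirling recurrence: S(n,k) = k·S(n-1,k) + S(n-1,k-1)
S(10,9) = 9·S(9,9) + S(9,8)
         = 9·1 + 36
         = 9 + 36
         = 45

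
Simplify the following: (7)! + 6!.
5,760

Working:
(7)! + 6! = (7)·6! + 6! = (7+1)·6! = 8·6! = 5,760.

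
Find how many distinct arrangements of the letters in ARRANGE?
1,260

Word has 7 letters (A=2, R=2, N=1, G=1, E=1). Arrangements: 7!/Π(k!) = 1,260.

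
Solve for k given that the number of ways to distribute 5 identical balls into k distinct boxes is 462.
7
Stars and bars: the count is C(5+k−1, k−1), increasing in k. k=5: C(9,4) = 126, k=6: C(10,5) = 252, k=7: C(11,6) = 462 ✓. So k = 7.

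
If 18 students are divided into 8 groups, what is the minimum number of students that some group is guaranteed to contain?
3
Pigeonhole: ⌈18/8⌉ = 3.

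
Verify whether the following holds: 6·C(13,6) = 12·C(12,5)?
False

Reasoning: Absorption identity k·C(n,k) = n·C(n-1,k-1). LHS = 6·1716 = 10,296; RHS = 12·792 = 9,504.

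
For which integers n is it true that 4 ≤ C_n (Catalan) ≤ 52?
C_2=2; C_3=5; C_4=14; C_5=42; C_6=132. So valid n = 3, 4, 5.
Final answer: 3, 4, 5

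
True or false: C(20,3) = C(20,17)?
True

Explanation: C(20,3) = C(20,20-3) by the symmetry property; both equal 1,140.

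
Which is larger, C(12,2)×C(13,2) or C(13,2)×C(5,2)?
C(12,2)×C(13,2)

C(12,2)×C(13,2)=5,148, C(13,2)×C(5,2)=780.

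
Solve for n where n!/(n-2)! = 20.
5

Reasoning: n!/(n-2)! = n×(n-1), a product of 2 consecutive integers ≈ (n−0.5)^2. 20^(1/2) + 0.5 ≈ 5.0; check n = 5: 5×4 = 20 ✓. So n = 5.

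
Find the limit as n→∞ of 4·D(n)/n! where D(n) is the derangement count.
4/e

D(n)/n! → 1/e, so 4·D(n)/n! → 4/e.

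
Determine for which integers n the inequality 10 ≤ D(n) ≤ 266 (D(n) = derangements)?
5, 6

Working:
Using D(n) = (n−1)[D(n−1) + D(n−2)] with D(1)=0, D(2)=1: D(4)=9; D(5)=44; D(6)=265; D(7)=1,854. So valid n = 5, 6.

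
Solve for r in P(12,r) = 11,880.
4

Explanation: P(12,r) = 12·11·…·(12−r+1), a product of r factors. Multiplying down from 12: 12 = 12; 12·11 = 132; 12·11·10 = 1,320; 12·11·10·9 = 11,880 ✓ (4 factors). So r = 4.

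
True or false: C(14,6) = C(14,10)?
False

Working:
C(14,6) = 3,003 but C(14,10) = 1,001; symmetry gives C(14,6) = C(14,8), not C(14,10).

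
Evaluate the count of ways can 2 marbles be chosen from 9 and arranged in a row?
P(9,2) = 9!/(9-2)! = 72.
Final answer: 72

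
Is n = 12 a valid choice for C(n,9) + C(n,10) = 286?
Yes

Working:
C(12,9) + C(12,10) = 220 + 66 = 286, which equals 286.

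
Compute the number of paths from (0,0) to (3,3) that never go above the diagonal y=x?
5

Solution: Counted by the Catalan number C_3: C_3 = C(6,3)/(3+1) = 20/4 = 5.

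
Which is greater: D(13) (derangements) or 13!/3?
D(13)

Working:
D(13) = (13-1)·[D(12) + D(11)] = 12·[176,214,841 + 14,684,570] = 2,290,792,932; 13!/3 = 6,227,020,800/3 = 2,075,673,600.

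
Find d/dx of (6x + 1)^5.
Chain rule: 5(6x+1)^{4} × 6 = 30(6x+1)^{4}.
Final answer: 30(6x + 1)^4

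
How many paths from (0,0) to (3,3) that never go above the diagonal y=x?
5

Explanation: Counted by the Catalan number C_3: C_3 = C(6,3)/(3+1) = 20/4 = 5.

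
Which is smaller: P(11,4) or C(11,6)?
C(11,6)

P(11,4)=7,920, C(11,6)=462.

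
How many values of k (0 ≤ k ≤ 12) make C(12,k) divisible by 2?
9

Working:
Checking C(12,k) mod 2 for k = 0..12: divisible at k = 1, 2, 3, 5, 6, 7, 9, 10, 11. That's 9 values.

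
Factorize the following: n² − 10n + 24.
Seek roots whose sum is 10 and product is 24: (4, 6). So n² − 10n + 24 = (n − 4)(n − 6).

Answer: (n − 4)(n − 6)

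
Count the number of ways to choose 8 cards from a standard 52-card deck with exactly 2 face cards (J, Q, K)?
12 face cards and 40 non-face cards: C(12,2) × C(40,6) = 66 × 3,838,380 = 253,333,080.
Final answer: 253,333,080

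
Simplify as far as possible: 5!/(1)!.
120

Reasoning: This equals 5×4×...×2 = 120.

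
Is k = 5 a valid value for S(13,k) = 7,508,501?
Yes

S(13,5) = 5·S(12,5) + S(12,4) = 5·1,379,400 + 611,501 = 7,508,501, which equals 7,508,501.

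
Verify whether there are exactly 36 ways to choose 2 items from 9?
True

C(9,2) = 36.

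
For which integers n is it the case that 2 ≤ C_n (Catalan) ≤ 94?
2, 3, 4, 5
C_1=1; C_2=2; C_3=5; C_4=14; C_5=42; C_6=132. So valid n = 2, 3, 4, 5.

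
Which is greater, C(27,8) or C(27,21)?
C(27,8)

C(27,8)=2,220,075, C(27,21)=296,010.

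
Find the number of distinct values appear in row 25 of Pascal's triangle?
Row 25 has entries C(25,0)..C(25,25); by symmetry C(25,k)=C(25,25-k), giving 13 distinct values.
Final answer: 13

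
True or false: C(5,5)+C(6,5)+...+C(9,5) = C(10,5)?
False

Explanation: Hockey stick identity gives Σ = C(10,6) = 210; RHS C(10,5) = 252.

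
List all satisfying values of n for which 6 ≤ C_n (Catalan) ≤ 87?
4, 5

Explanation: C_3=5; C_4=14; C_5=42; C_6=132. So valid n = 4, 5.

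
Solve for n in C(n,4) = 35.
7

Working:
C(n,4) = n(n−1)(n−2)(n−3)/4! is increasing in n, and n(n−1)(n−2)(n−3) = 4!·35 = 840 ≈ (n−1.5)^4 gives n ≈ 6.9. Check: C(5,4) = 5, C(6,4) = 15, C(7,4) = 35 ✓. So n = 7.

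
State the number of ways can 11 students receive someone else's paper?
Using D(n) = (n-1)[D(n-1) + D(n-2)]:
D(11) = (11-1) × [D(10) + D(9)]
      = 10 × [1334961 + 133496]
      = 10 × 1468457
      = 14,684,570
Final answer: 14,684,570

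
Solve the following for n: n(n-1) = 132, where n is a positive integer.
n² − n − 132 = 0, so n = (1 ± √(1 + 4·132))/2 = (1 ± √529)/2 = (1 ± 23)/2, i.e. n = 12 or n = -11. Taking the positive root, n = 12 (check: 12×11 = 132).
Final answer: 12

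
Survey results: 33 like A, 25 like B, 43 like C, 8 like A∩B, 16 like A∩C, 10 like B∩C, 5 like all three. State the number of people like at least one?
72

Working:
|A∪B∪C| = 33+25+43-8-16-10+5 = 72.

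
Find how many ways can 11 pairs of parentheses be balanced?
Using the Catalan number formula: C_n = C(2n, n) / (n+1)
C_11 = C(22, 11) / (11+1)
     = 705432 / 12
     = 58,786
Final answer: 58,786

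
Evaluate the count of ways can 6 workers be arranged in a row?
720

Working:
Arrangements of 6 distinct objects: 6! = 720.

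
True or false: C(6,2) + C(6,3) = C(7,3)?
True

Working:
Pascal's identity C(n,k) + C(n,k+1) = C(n+1,k+1): 15 + 20 = 35 = C(7,3).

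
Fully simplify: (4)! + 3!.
30

(4)! + 3! = (4)·3! + 3! = (4+1)·3! = 5·3! = 30.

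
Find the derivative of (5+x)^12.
12(5+x)^11
Using the power rule: d/dx (5+x)^12 = 12(5+x)^{11}.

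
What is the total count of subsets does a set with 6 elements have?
64
Each element can be included or excluded: 2^6 = 64.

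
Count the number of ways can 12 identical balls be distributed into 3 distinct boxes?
91

Explanation: C(12+3-1, 3-1) = C(14, 2) = 91.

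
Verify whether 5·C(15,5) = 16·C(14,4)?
False

Reasoning: Absorption identity k·C(n,k) = n·C(n-1,k-1). LHS = 5·3003 = 15,015; RHS = 16·1001 = 16,016.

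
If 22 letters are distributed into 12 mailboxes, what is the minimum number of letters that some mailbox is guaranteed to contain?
Pigeonhole: ⌈22/12⌉ = 2.

Answer: 2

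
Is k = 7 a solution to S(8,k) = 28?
Yes

Explanation: S(8,7) = 7·S(7,7) + S(7,6) = 7·1 + 21 = 28, which equals 28.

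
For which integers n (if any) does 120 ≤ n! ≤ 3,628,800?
5, 6, 7, 8, 9, 10

Solution: n! is strictly increasing; 5! = 120 and 10! = 3,628,800, so valid n = 5, 6, 7, 8, 9, 10.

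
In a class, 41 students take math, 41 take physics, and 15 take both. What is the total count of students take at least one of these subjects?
|A∪B| = |A|+|B|-|A∩B| = 41+41-15 = 67.

Answer: 67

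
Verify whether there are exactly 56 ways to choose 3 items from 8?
True
C(8,3) = 56.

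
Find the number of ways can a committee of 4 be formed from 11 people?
330

C(11,4) = 11! / (4! × (11-4)!)
         = 11! / (4! × 7!)
         = 330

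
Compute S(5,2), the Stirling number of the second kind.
Using the Stirling recurrence: S(n,k) = k·S(n-1,k) + S(n-1,k-1)
S(5,2) = 2·S(4,2) + S(4,1)
         = 2·7 + 1
         = 14 + 1
         = 15
Final answer: 15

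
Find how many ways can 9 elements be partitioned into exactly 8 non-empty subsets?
36

This equals S(9,8), the Stirling number of the 2nd kind.
Using the Stirling recurrence: S(n,k) = k·S(n-1,k) + S(n-1,k-1)
S(9,8) = 8·S(8,8) + S(8,7)
         = 8·1 + 28
         = 8 + 28
         = 36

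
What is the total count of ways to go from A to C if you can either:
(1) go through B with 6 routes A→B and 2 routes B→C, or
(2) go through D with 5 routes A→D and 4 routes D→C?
32

Working:
Route via B: 6×2=12. Route via D: 5×4=20. Total: 32.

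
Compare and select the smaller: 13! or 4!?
4!
13!=6,227,020,800, 4!=24. 13! > 4!.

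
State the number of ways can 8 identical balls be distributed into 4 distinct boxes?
C(8+4-1, 4-1) = C(11, 3) = 165.
Final answer: 165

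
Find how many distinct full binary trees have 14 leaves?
742,900

Explanation: Using the Catalan number formula: C_n = C(2n, n) / (n+1)
C_13 = C(26, 13) / (13+1)
     = 10400600 / 14
     = 742,900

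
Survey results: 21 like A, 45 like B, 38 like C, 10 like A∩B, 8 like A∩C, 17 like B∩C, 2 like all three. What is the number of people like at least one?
71

Reasoning: |A∪B∪C| = 21+45+38-10-8-17+2 = 71.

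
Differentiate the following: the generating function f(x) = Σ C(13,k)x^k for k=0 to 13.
Σ k·C(13,k)x^(k-1) for k=1 to 13

Term-by-term differentiation gives Σ k·C(13,k)x^{k-1} for k=1 to 13.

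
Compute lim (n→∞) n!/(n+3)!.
0

Solution: n!/(n+3)! = 1/[(n+1)(n+2)(n+3)] → 0 as n → ∞.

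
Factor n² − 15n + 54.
(n − 6)(n − 9)

Working:
Seek roots whose sum is 15 and product is 54: (6, 9). So n² − 15n + 54 = (n − 6)(n − 9).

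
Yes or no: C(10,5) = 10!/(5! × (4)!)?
No

The correct denominator is 5!×5!, giving C(10,5) = 252; the stated RHS is 10!/(5!×4!) = 1,260 ≠ 252, so the statement does not hold.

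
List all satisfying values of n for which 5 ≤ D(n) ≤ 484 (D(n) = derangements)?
Using D(n) = (n−1)[D(n−1) + D(n−2)] with D(1)=0, D(2)=1: D(3)=2; D(4)=9; D(5)=44; D(6)=265; D(7)=1,854. So valid n = 4, 5, 6.

Answer: 4, 5, 6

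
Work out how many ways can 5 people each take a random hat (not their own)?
44

Explanation: Using D(n) = (n-1)[D(n-1) + D(n-2)]:
D(5) = (5-1) × [D(4) + D(3)]
      = 4 × [9 + 2]
      = 4 × 11
      = 44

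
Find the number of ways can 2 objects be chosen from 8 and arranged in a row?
P(8,2) = 8!/(8-2)! = 56.

Answer: 56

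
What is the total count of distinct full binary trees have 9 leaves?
1,430

Reasoning: Using the Catalan number formula: C_n = C(2n, n) / (n+1)
C_8 = C(16, 8) / (8+1)
     = 12870 / 9
     = 1,430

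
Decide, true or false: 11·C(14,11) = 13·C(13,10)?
False

Explanation: Absorption identity k·C(n,k) = n·C(n-1,k-1). LHS = 11·364 = 4,004; RHS = 13·286 = 3,718.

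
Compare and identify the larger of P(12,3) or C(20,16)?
C(20,16)

Working:
P(12,3)=1,320, C(20,16)=4,845.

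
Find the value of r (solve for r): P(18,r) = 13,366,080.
P(18,r) = 18·17·…·(18−r+1), a product of r factors. Multiplying down from 18: 18 = 18; 18·17 = 306; 18·17·16 = 4,896; 18·17·16·15 = 73,440; 18·17·16·15·14 = 1,028,160; 18·17·16·15·14·13 = 13,366,080 ✓ (6 factors). So r = 6.
Final answer: 6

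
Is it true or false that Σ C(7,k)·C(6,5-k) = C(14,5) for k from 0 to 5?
False

Vandermonde's identity gives C(13,5) = 1,287; RHS C(14,5) = 2,002.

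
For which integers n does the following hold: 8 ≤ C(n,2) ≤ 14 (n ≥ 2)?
C(4,2)=6; C(5,2)=10; C(6,2)=15. So valid n = 5.

Answer: 5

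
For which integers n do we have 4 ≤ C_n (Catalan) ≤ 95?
C_2=2; C_3=5; C_4=14; C_5=42; C_6=132. So valid n = 3, 4, 5.

Answer: 3, 4, 5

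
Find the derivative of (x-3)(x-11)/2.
(2x - 14)/2

Explanation: d/dx[(x-3)(x-11)] = (x-11) + (x-3) = 2x - 14. Dividing by 2 gives (2x - 14)/2.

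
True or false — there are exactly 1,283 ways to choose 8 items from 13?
False

Reasoning: C(13,8) = 1,287 ≠ 1283.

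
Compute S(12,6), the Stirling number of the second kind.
Using the Stirling recurrence: S(n,k) = k·S(n-1,k) + S(n-1,k-1)
S(12,6) = 6·S(11,6) + S(11,5)
         = 6·179487 + 246730
         = 1076922 + 246730
         = 1,323,652

Answer: 1,323,652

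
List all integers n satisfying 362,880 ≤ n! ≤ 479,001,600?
9, 10, 11, 12
n! is strictly increasing; 9! = 362,880 and 12! = 479,001,600, so valid n = 9, 10, 11, 12.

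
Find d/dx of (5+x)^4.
Using the power rule: d/dx (5+x)^4 = 4(5+x)^{3}.
Final answer: 4(5+x)^3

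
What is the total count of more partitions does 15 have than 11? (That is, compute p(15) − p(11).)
Pentagonal recurrence p(n) = p(n−1) + p(n−2) − p(n−5) − p(n−7) + …: p(15) = p(14) + p(13) − p(10) − p(8) + p(3) + p(0) = 135 + 101 − 42 − 22 + 3 + 1 = 176.
p(11) = p(10) + p(9) − p(6) − p(4) = 42 + 30 − 11 − 5 = 56.
Difference = 176 − 56 = 120.

Answer: 120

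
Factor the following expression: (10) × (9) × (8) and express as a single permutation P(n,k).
P(10,3) = 10!/(7)!
Product of 3 consecutive descending integers starting at 10: P(10,3) = 10!/7! = 720.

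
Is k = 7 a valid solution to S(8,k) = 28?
Yes

S(8,7) = 7·S(7,7) + S(7,6) = 7·1 + 21 = 28, which equals 28.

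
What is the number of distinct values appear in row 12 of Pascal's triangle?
Row 12 has entries C(12,0)..C(12,12); by symmetry C(12,k)=C(12,12-k), giving 7 distinct values.
Final answer: 7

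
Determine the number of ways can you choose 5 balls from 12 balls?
792

Reasoning: C(12,5) = 12! / (5! × (12-5)!)
         = 12! / (5! × 7!)
         = 792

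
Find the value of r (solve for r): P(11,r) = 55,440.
5

P(11,r) = 11·10·…·(11−r+1), a product of r factors. Multiplying down from 11: 11 = 11; 11·10 = 110; 11·10·9 = 990; 11·10·9·8 = 7,920; 11·10·9·8·7 = 55,440 ✓ (5 factors). So r = 5.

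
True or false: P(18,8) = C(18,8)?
False

Solution: P(18,8) = 1,764,322,560 and C(18,8) = 43,758; P(n,r) = r! × C(n,r) so P > C whenever r ≥ 2.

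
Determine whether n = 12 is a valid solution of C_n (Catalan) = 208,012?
Yes

Reasoning: C_12 = C(24,12)/(12+1) = 2,704,156/13 = 208,012, which equals 208,012.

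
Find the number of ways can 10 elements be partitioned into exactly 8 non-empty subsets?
750
This equals S(10,8), the Stirling number of the 2nd kind.
Using the Stirling recurrence: S(n,k) = k·S(n-1,k) + S(n-1,k-1)
S(10,8) = 8·S(9,8) + S(9,7)
         = 8·36 + 462
         = 288 + 462
         = 750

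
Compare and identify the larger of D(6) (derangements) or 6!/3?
D(6)

Explanation: D(6) = (6-1)·[D(5) + D(4)] = 5·[44 + 9] = 265; 6!/3 = 720/3 = 240.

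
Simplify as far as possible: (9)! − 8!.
(9)! − 8! = (9)·8! − 8! = (9−1)·8! = 8·8! = 322,560.

Answer: 322,560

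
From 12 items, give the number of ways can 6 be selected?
924

C(12,6) = 12! / (6! × (12-6)!)
         = 12! / (6! × 6!)
         = 924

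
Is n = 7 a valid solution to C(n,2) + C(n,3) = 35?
No

C(7,2) + C(7,3) = 21 + 35 = 56, which does not equal 35.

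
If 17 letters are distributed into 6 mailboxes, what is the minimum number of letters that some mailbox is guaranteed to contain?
Pigeonhole: ⌈17/6⌉ = 3.
Final answer: 3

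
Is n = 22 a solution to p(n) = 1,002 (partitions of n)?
Pentagonal recurrence p(n) = p(n−1) + p(n−2) − p(n−5) − p(n−7) + …: p(22) = p(21) + p(20) − p(17) − p(15) + p(10) + p(7) − p(0) = 792 + 627 − 297 − 176 + 42 + 15 − 1 = 1,002, which equals 1,002.

Answer: Yes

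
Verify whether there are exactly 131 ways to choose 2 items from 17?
C(17,2) = 136 ≠ 131.
Final answer: False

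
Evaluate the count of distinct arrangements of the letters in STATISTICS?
Word has 10 letters (S=3, T=3, A=1, I=2, C=1). Arrangements: 10!/Π(k!) = 50,400.
Final answer: 50,400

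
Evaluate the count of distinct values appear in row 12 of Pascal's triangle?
7

Working:
Row 12 has entries C(12,0)..C(12,12); by symmetry C(12,k)=C(12,12-k), giving 7 distinct values.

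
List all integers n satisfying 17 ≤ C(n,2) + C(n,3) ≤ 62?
5, 6, 7
C(4,2)+C(4,3)=10; C(5,2)+C(5,3)=20; C(6,2)+C(6,3)=35; C(7,2)+C(7,3)=56; C(8,2)+C(8,3)=84. So valid n = 5, 6, 7.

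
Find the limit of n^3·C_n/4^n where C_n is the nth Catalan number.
∞

C_n ~ 4^n/(n^(3/2)√π), so n^3·C_n/4^n ~ n^(3 − 3/2)/√π → ∞.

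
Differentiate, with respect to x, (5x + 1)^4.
20(5x + 1)^3

Explanation: Chain rule: 4(5x+1)^{3} × 5 = 20(5x+1)^{3}.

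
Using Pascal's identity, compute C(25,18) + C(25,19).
C(25,18) + C(25,19) = C(26,19) = 657,800.
Final answer: 657,800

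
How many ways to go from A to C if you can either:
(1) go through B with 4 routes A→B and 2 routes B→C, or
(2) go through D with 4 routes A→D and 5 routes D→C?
28

Explanation: Route via B: 4×2=8. Route via D: 4×5=20. Total: 28.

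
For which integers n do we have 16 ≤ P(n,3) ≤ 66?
4, 5

Explanation: P(3,3)=6; P(4,3)=24; P(5,3)=60; P(6,3)=120. So valid n = 4, 5.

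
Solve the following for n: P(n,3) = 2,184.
14

Solution: P(n,3) = n(n−1)(n−2) is increasing in n; n(n−1)(n−2) ≈ (n−1)^3 = 2,184 gives n ≈ 14.0. Check: P(12,3) = 1,320, P(13,3) = 1,716, P(14,3) = 2,184 ✓. So n = 14.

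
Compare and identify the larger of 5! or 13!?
5!=120, 13!=6,227,020,800. 13! > 5!.

Answer: 13!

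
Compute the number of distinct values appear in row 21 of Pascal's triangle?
11

Working:
Row 21 has entries C(21,0)..C(21,21); by symmetry C(21,k)=C(21,21-k), giving 11 distinct values.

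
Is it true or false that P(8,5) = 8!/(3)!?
True
Permutation formula P(n,k) = n!/(n-k)!: 8!/3! = 40,320/6 = 6,720 = P(8,5). The statement holds.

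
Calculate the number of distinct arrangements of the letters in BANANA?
Word has 6 letters (B=1, A=3, N=2). Arrangements: 6!/Π(k!) = 60.
Final answer: 60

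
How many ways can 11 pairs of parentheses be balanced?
58,786

Reasoning: Using the Catalan number formula: C_n = C(2n, n) / (n+1)
C_11 = C(22, 11) / (11+1)
     = 705432 / 12
     = 58,786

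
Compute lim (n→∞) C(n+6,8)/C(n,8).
Both numerator and denominator grow as n^8/8! for large n, so the ratio → 1.

Answer: 1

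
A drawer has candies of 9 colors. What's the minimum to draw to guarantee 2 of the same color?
10

Reasoning: Worst case: 1 of each = 9. One more: 10.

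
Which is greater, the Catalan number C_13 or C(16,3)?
C_13

Solution: C_13 = C(26,13)/(13+1) = 10,400,600/14 = 742,900; C(16,3) = 560.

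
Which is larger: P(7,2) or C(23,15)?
P(7,2)=42, C(23,15)=490,314.
Final answer: C(23,15)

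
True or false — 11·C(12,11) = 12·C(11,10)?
True

Absorption identity k·C(n,k) = n·C(n-1,k-1). LHS = 11·12 = 132; RHS = 12·11 = 132.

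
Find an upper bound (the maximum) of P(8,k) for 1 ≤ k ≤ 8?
40,320

Explanation: P(8,k) increases in k, so maximum at k = 8: 8! = 40,320.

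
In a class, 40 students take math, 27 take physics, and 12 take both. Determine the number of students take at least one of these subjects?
|A∪B| = |A|+|B|-|A∩B| = 40+27-12 = 55.
Final answer: 55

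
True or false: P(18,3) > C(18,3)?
P(18,3) = 4,896 and C(18,3) = 816; P(n,r) = r! × C(n,r) so P > C whenever r ≥ 2.

Answer: True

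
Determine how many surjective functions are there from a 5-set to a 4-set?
Onto functions = 4! × S(5,4)
First compute S(5,4) via recurrence:
Using the Stirling recurrence: S(n,k) = k·S(n-1,k) + S(n-1,k-1)
S(5,4) = 4·S(4,4) + S(4,3)
         = 4·1 + 6
         = 4 + 6
         = 10
Then: 24 × 10 = 240

Answer: 240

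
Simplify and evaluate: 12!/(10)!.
132
This equals 12×11 = 132.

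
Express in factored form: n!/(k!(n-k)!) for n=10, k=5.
C(10,5) = 252

Explanation: This is the binomial coefficient C(10,5) = 252.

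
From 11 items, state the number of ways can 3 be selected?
165

Solution: C(11,3) = 11! / (3! × (11-3)!)
         = 11! / (3! × 8!)
         = 165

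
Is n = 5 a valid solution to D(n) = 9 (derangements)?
No

D(5) = (5-1)·[D(4) + D(3)] = 4·[9 + 2] = 44, which does not equal 9.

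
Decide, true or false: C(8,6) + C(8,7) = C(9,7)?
True

Reasoning: Pascal's identity: LHS = 28 + 8 = 36; RHS = C(9,7) = 36. Both sides agree, so the statement holds.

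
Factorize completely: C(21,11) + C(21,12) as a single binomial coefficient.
C(22,12)
By Pascal's identity: C(21,11) + C(21,12) = C(22,12) = 646,646.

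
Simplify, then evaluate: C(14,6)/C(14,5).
3/2

Solution: C(n,k+1)/C(n,k) = (n−k)/(k+1). Here (14−5)/(5+1) = 9/6 = 3/2.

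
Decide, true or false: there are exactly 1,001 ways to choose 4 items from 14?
C(14,4) = 1,001.

Answer: True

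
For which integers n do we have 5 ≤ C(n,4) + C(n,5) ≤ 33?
5, 6

Reasoning: C(4,4)+C(4,5)=1; C(5,4)+C(5,5)=6; C(6,4)+C(6,5)=21; C(7,4)+C(7,5)=56. So valid n = 5, 6.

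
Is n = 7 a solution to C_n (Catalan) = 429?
Yes

Solution: C_7 = C(14,7)/(7+1) = 3,432/8 = 429, which equals 429.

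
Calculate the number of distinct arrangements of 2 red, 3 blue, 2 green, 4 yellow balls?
69,300

Explanation: Multinomial: 11!/(2! × 3! × 2! × 4!) = 69,300.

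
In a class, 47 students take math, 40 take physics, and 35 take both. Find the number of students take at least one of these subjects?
52

Explanation: |A∪B| = |A|+|B|-|A∩B| = 47+40-35 = 52.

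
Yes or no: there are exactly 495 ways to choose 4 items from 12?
C(12,4) = 495.

Answer: Yes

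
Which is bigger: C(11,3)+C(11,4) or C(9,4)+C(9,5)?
First=495, Second=252.

Answer: C(11,3)+C(11,4)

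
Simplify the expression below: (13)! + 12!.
(13)! + 12! = (13)·12! + 12! = (13+1)·12! = 14·12! = 6,706,022,400.
Final answer: 6,706,022,400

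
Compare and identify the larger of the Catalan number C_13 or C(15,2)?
C_13

Solution: C_13 = C(26,13)/(13+1) = 10,400,600/14 = 742,900; C(15,2) = 105.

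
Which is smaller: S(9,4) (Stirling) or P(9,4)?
P(9,4)

Explanation: S(9,4) = 4·S(8,4) + S(8,3) = 4·1,701 + 966 = 7,770; P(9,4) = 3,024.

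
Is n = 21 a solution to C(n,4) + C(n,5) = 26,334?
Yes
C(21,4) + C(21,5) = 5,985 + 20,349 = 26,334, which equals 26,334.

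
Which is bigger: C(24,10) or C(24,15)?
C(24,10)

Working:
C(24,10)=1,961,256, C(24,15)=1,307,504.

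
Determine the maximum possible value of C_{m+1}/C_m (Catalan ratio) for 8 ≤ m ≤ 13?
18/5
C_{m+1}/C_m = 2(2m+1)/(m+2), which increases with m. Maximum at m = 13: 2·27/15 = 18/5.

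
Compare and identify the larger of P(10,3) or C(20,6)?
C(20,6)

Solution: P(10,3)=720, C(20,6)=38,760.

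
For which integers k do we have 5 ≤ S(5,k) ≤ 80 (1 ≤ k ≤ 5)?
2, 3, 4

Reasoning: S(5,1)=1; S(5,2)=15; S(5,3)=25; S(5,4)=10; S(5,5)=1. So valid k = 2, 3, 4.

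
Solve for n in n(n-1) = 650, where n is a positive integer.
26
n² − n − 650 = 0, so n = (1 ± √(1 + 4·650))/2 = (1 ± √2,601)/2 = (1 ± 51)/2, i.e. n = 26 or n = -25. Taking the positive root, n = 26 (check: 26×25 = 650).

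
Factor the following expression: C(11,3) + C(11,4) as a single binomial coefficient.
C(12,4)

Solution: By Pascal's identity: C(11,3) + C(11,4) = C(12,4) = 495.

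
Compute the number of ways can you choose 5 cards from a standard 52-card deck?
2,598,960

C(52,5) = 2,598,960.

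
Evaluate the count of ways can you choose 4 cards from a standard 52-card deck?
270,725

Working:
C(52,4) = 270,725.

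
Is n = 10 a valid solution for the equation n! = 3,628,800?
Yes

10! = 10·9! = 10·362,880 = 3,628,800, which equals 3,628,800.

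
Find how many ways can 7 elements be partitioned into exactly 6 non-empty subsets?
21

This equals S(7,6), the Stirling number of the 2nd kind.
Using the Stirling recurrence: S(n,k) = k·S(n-1,k) + S(n-1,k-1)
S(7,6) = 6·S(6,6) + S(6,5)
         = 6·1 + 15
         = 6 + 15
         = 21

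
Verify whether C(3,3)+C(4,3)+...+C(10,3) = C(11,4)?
True

Reasoning: Hockey stick identity gives Σ = C(11,4) = 330; RHS C(11,4) = 330.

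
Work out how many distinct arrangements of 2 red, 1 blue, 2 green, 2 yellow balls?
Multinomial: 7!/(2! × 1! × 2! × 2!) = 630.

Answer: 630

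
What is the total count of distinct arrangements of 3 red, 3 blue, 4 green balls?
4,200
Multinomial: 10!/(3! × 3! × 4!) = 4,200.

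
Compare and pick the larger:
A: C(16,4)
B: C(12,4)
A

A=C(16,4)=1,820, B=C(12,4)=495.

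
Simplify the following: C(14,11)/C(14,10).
4/11

Reasoning: C(n,k+1)/C(n,k) = (n−k)/(k+1). Here (14−10)/(10+1) = 4/11 = 4/11.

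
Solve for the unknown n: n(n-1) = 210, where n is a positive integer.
15

Reasoning: n² − n − 210 = 0, so n = (1 ± √(1 + 4·210))/2 = (1 ± √841)/2 = (1 ± 29)/2, i.e. n = 15 or n = -14. Taking the positive root, n = 15 (check: 15×14 = 210).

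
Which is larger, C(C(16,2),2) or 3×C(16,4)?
C(C(16,2),2)

Solution: C(C(16,2),2)=7,140, 3×C(16,4)=5,460.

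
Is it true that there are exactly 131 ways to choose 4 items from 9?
False
C(9,4) = 126 ≠ 131.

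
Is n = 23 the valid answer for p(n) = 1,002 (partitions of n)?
No

Working:
Pentagonal recurrence p(n) = p(n−1) + p(n−2) − p(n−5) − p(n−7) + …: p(23) = p(22) + p(21) − p(18) − p(16) + p(11) + p(8) − p(1) = 1,002 + 792 − 385 − 231 + 56 + 22 − 1 = 1,255, which does not equal 1,002.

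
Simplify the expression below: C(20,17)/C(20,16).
4/17

Working:
C(n,k+1)/C(n,k) = (n−k)/(k+1). Here (20−16)/(16+1) = 4/17 = 4/17.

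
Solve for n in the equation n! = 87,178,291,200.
14

Working:
n! is strictly increasing. 12! = 479,001,600, 13! = 6,227,020,800, 14! = 87,178,291,200 ✓. So n = 14.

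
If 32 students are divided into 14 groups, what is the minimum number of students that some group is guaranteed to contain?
3

Pigeonhole: ⌈32/14⌉ = 3.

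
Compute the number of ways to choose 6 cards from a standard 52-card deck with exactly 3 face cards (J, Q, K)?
2,173,600

12 face cards and 40 non-face cards: C(12,3) × C(40,3) = 220 × 9,880 = 2,173,600.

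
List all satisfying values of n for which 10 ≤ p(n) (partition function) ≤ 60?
6, 7, 8, 9, 10, 11
Tabulating p(n) via p(n) = p(n−1) + p(n−2) − p(n−5) − p(n−7) + …: p(5)=7; p(6)=11; p(7)=15; p(8)=22; p(9)=30; p(10)=42; p(11)=56; p(12)=77. So valid n = 6, 7, 8, 9, 10, 11.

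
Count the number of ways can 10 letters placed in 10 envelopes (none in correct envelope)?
1,334,961

Reasoning: Using D(n) = (n-1)[D(n-1) + D(n-2)]:
D(10) = (10-1) × [D(9) + D(8)]
      = 9 × [133496 + 14833]
      = 9 × 148329
      = 1,334,961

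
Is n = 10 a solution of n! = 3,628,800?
Yes

Explanation: 10! = 10·9! = 10·362,880 = 3,628,800, which equals 3,628,800.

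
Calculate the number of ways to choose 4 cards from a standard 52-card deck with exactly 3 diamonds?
11,154
13 diamonds and 39 non-diamonds: C(13,3) × C(39,1) = 286 × 39 = 11,154.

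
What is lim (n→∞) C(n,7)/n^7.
C(n,7) ≈ n^7/7! for large n. Limit = 1/7! = 1/5040.
Final answer: 1/5040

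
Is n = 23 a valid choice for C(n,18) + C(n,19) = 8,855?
No

Explanation: C(23,18) + C(23,19) = 33,649 + 8,855 = 42,504, which does not equal 8,855.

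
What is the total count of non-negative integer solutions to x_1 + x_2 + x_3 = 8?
45

Solution: C(8+3-1, 3-1) = 45.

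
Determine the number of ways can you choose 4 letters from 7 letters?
35

Explanation: C(7,4) = 7! / (4! × (7-4)!)
         = 7! / (4! × 3!)
         = 35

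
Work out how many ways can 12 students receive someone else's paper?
Using D(n) = (n-1)[D(n-1) + D(n-2)]:
D(12) = (12-1) × [D(11) + D(10)]
      = 11 × [14684570 + 1334961]
      = 11 × 16019531
      = 176,214,841
Final answer: 176,214,841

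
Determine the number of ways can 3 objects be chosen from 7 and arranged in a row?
P(7,3) = 7!/(7-3)! = 210.

Answer: 210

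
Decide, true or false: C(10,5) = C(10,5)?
True
Symmetry C(n,k) = C(n,n-k): C(10,5) = 252 and C(10,5) = 252. Both sides agree, so the statement holds.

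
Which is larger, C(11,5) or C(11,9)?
C(11,5)

C(11,5)=462, C(11,9)=55.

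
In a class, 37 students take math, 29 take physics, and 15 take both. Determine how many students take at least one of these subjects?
|A∪B| = |A|+|B|-|A∩B| = 37+29-15 = 51.
Final answer: 51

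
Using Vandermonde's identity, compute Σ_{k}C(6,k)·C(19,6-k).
177,100

Working:
= C(6+19,6) = C(25,6) = 177,100.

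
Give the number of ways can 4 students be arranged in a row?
24
Arrangements of 4 distinct objects: 4! = 24.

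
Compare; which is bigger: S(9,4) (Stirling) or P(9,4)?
S(9,4) = 4·S(8,4) + S(8,3) = 4·1,701 + 966 = 7,770; P(9,4) = 3,024.

Answer: S(9,4)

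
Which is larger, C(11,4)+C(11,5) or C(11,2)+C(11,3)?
C(11,4)+C(11,5)

Solution: First=792, Second=220.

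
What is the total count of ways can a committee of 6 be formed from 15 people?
5,005

Explanation: C(15,6) = 15! / (6! × (15-6)!)
         = 15! / (6! × 9!)
         = 5,005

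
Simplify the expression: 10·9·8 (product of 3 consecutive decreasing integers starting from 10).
720

Explanation: This is P(10,3) = 10!/(7)! = 720.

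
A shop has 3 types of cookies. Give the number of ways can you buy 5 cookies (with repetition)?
21
Stars and bars: C(5+3-1, 5) = C(7, 5) = 21.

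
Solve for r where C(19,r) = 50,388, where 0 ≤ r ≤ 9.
C(19,r) is increasing for 0 ≤ r ≤ 9. Stepping up (C(19,r+1) = C(19,r)·(19−r)/(r+1)): C(19,1) = 19, C(19,2) = 171, C(19,3) = 969, C(19,4) = 3,876, C(19,5) = 11,628, C(19,6) = 27,132, C(19,7) = 50,388 ✓. So r = 7.

Answer: 7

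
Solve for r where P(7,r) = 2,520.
5

Reasoning: P(7,r) = 7·6·…·(7−r+1), a product of r factors. Multiplying down from 7: 7 = 7; 7·6 = 42; 7·6·5 = 210; 7·6·5·4 = 840; 7·6·5·4·3 = 2,520 ✓ (5 factors). So r = 5.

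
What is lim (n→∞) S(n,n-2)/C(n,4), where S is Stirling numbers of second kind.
3

Solution: The leading term of S(n,n-2) as a polynomial in n is (3)!!·C(n,4), so the ratio → (3)!! = 3.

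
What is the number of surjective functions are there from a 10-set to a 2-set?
Onto functions = 2! × S(10,2)
First compute S(10,2) via recurrence:
Using the Stirling recurrence: S(n,k) = k·S(n-1,k) + S(n-1,k-1)
S(10,2) = 2·S(9,2) + S(9,1)
         = 2·255 + 1
         = 510 + 1
         = 511
Then: 2 × 511 = 1,022

Answer: 1,022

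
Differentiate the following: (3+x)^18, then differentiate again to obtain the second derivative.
306(3+x)^16

Solution: First derivative: 18(3+x)^{17}. Second derivative: 18·17·(3+x)^{16} = 306(3+x)^{16}.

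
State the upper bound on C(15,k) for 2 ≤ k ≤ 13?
6,435

C(15,k) is maximised at the centre of the row: C(15,7) = 6,435.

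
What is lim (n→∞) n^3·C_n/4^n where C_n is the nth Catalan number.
C_n ~ 4^n/(n^(3/2)√π), so n^3·C_n/4^n ~ n^(3 − 3/2)/√π → ∞.
Final answer: ∞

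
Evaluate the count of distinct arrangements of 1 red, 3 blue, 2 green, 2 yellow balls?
1,680
Multinomial: 8!/(1! × 3! × 2! × 2!) = 1,680.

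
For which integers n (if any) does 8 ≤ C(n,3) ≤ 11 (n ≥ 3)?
C(4,3)=4; C(5,3)=10; C(6,3)=20. So valid n = 5.

Answer: 5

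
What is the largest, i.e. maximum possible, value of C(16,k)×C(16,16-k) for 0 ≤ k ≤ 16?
165,636,900

Explanation: C(16,k)·C(16,16-k) = C(16,k)², maximised at the centre k = 8: C(16,8)² = 165,636,900.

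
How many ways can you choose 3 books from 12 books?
220

C(12,3) = 12! / (3! × (12-3)!)
         = 12! / (3! × 9!)
         = 220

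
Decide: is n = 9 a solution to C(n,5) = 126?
Yes

Explanation: C(9,5) = 9·8·7·6·5/5! = 15,120/120 = 126, which equals 126.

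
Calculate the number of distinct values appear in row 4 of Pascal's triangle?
3

Reasoning: Row 4 has entries C(4,0)..C(4,4); by symmetry C(4,k)=C(4,4-k), giving 3 distinct values.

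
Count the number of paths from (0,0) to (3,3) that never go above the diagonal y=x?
5

Reasoning: Counted by the Catalan number C_3: C_3 = C(6,3)/(3+1) = 20/4 = 5.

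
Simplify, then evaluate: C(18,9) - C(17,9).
24,310

Solution: C(18,9) - C(17,9) = C(17,8) = 24,310.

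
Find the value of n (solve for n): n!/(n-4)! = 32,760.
15

n!/(n-4)! = n×(n-1)×(n-2)×(n-3), a product of 4 consecutive integers ≈ (n−1.5)^4. 32,760^(1/4) + 1.5 ≈ 15.0; check n = 15: 15×14×13×12 = 32,760 ✓. So n = 15.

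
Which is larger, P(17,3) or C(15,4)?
P(17,3)

Working:
P(17,3)=4,080, C(15,4)=1,365.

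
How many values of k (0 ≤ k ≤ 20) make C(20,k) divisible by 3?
12

Checking C(20,k) mod 3 for k = 0..20: divisible at k = 3, 4, 5, 6, 7, 8, 12, 13, 14, 15, 16, 17. That's 12 values.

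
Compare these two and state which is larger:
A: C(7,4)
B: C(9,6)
B

Reasoning: A=C(7,4)=35, B=C(9,6)=84.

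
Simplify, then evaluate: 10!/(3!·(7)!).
120

Working:
This is C(10,3) = 120.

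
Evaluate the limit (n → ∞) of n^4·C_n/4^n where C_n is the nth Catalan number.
C_n ~ 4^n/(n^(3/2)√π), so n^4·C_n/4^n ~ n^(4 − 3/2)/√π → ∞.

Answer: ∞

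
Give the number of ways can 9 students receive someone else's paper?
133,496

Using D(n) = (n-1)[D(n-1) + D(n-2)]:
D(9) = (9-1) × [D(8) + D(7)]
      = 8 × [14833 + 1854]
      = 8 × 16687
      = 133,496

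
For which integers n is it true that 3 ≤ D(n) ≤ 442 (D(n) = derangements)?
4, 5, 6

Using D(n) = (n−1)[D(n−1) + D(n−2)] with D(1)=0, D(2)=1: D(3)=2; D(4)=9; D(5)=44; D(6)=265; D(7)=1,854. So valid n = 4, 5, 6.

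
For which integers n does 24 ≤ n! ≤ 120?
4, 5

Working:
n! is strictly increasing; 4! = 24 and 5! = 120, so valid n = 4, 5.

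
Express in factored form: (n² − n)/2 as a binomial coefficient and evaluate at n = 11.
C(n,2); C(11,2) = 55

(n² − n)/2 = n(n−1)/2 = C(n,2). At n = 11: C(11,2) = 55.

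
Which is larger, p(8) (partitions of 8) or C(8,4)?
C(8,4)

Reasoning: Pentagonal recurrence p(n) = p(n−1) + p(n−2) − p(n−5) − p(n−7) + …: p(8) = p(7) + p(6) − p(3) − p(1) = 15 + 11 − 3 − 1 = 22; C(8,4) = 70.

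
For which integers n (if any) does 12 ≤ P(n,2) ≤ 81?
P(3,2)=6; P(4,2)=12; P(5,2)=20; P(6,2)=30; P(7,2)=42; P(8,2)=56; P(9,2)=72; P(10,2)=90. So valid n = 4, 5, 6, 7, 8, 9.
Final answer: 4, 5, 6, 7, 8, 9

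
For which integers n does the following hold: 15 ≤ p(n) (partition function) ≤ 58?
7, 8, 9, 10, 11
Tabulating p(n) via p(n) = p(n−1) + p(n−2) − p(n−5) − p(n−7) + …: p(6)=11; p(7)=15; p(8)=22; p(9)=30; p(10)=42; p(11)=56; p(12)=77. So valid n = 7, 8, 9, 10, 11.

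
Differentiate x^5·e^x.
(5x^4 + x^5)e^x

Product rule: d/dx[x^5]·e^x + x^5·d/dx[e^x] = 5x^{4}e^x + x^5e^x.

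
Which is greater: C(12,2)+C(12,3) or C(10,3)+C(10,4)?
C(10,3)+C(10,4)

Reasoning: First=286, Second=330.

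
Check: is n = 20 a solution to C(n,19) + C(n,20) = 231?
No

Solution: C(20,19) + C(20,20) = 20 + 1 = 21, which does not equal 231.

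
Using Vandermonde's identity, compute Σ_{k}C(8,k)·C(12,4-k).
4,845

Working:
= C(8+12,4) = C(20,4) = 4,845.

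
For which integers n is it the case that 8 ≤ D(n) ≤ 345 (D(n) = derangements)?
4, 5, 6

Explanation: Using D(n) = (n−1)[D(n−1) + D(n−2)] with D(1)=0, D(2)=1: D(3)=2; D(4)=9; D(5)=44; D(6)=265; D(7)=1,854. So valid n = 4, 5, 6.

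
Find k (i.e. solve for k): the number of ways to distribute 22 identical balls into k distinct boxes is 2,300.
4

Explanation: Stars and bars: the count is C(22+k−1, k−1), increasing in k. k=2: C(23,1) = 23, k=3: C(24,2) = 276, k=4: C(25,3) = 2,300 ✓. So k = 4.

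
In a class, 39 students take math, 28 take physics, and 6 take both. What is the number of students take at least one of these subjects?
61

Explanation: |A∪B| = |A|+|B|-|A∩B| = 39+28-6 = 61.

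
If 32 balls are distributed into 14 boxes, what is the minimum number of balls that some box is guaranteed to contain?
Pigeonhole: ⌈32/14⌉ = 3.
Final answer: 3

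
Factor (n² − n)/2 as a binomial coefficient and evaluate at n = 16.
C(n,2); C(16,2) = 120
(n² − n)/2 = n(n−1)/2 = C(n,2). At n = 16: C(16,2) = 120.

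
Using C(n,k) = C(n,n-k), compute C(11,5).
C(11,5) = C(11,6) = 462.

Answer: 462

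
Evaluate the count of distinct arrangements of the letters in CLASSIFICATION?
1,816,214,400

Explanation: Word has 14 letters (C=2, L=1, A=2, S=2, I=3, F=1, T=1, O=1, N=1). Arrangements: 14!/Π(k!) = 1,816,214,400.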